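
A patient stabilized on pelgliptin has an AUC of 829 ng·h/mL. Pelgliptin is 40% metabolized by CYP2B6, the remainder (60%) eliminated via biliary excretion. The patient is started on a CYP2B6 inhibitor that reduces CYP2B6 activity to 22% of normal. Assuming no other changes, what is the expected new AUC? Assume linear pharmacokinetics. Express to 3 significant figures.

1.20 × 10³ ng·h/mL

CYP2B6: 0.4 × 0.22 = 0.088
Other: 0.6 (unchanged)
New clearance relative to baseline: 0.088 + 0.6 = 0.688.
AUC ∝ 1/CL, so new value = 829 / 0.688 = 1.20 × 10³ ng·h/mL.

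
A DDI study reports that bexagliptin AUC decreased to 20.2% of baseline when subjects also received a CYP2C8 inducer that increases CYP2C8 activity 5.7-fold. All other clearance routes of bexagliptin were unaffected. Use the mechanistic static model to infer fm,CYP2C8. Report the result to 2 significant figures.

0.84

CL'/CL = 1 / 0.202 = 4.95
5.7·fm + (1 − fm) = 4.95
fm = (4.95 − 1) / (5.7 − 1) = 0.84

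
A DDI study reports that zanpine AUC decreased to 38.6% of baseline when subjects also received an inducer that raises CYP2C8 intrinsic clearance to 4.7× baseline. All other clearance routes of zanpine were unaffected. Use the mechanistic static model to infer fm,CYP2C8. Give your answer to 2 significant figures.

0.43

CL'/CL = 1 / 0.386 = 2.591
4.7·fm + (1 − fm) = 2.591
fm = (2.591 − 1) / (4.7 − 1) = 0.43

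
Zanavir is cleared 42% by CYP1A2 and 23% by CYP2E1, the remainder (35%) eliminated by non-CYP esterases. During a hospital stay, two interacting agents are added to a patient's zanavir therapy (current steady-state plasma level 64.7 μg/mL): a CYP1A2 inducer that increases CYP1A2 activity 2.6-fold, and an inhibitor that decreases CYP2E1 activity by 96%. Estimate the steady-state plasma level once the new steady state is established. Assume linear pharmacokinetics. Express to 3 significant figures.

The CYP1A2 pathway (42% of clearance) is boosted to 2.6× activity: 0.42 × 2.6 = 1.092.
The CYP2E1 pathway (23% of clearance) falls to 0.04× activity: 0.23 × 0.04 = 0.0092.
Non-CYP routes (35%) are unchanged.
Relative clearance = 1.092 + 0.0092 + 0.35 = 1.4512.
New steady-state plasma level = 64.7 / 1.4512 = 44.6 μg/mL (concentration scales inversely with clearance).

44.6 μg/mL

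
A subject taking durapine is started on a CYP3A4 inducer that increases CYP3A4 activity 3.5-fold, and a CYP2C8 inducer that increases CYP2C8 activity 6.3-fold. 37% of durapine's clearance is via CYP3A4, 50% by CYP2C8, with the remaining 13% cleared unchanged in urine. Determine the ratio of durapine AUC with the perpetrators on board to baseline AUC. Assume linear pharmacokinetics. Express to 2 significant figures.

The CYP3A4 pathway (37% of clearance) rises to 3.5× activity: 0.37 × 3.5 = 1.295.
The CYP2C8 pathway (50% of clearance) is boosted to 6.3× activity: 0.5 × 6.3 = 3.15.
Non-CYP routes (13%) are unchanged.
Relative clearance = 1.295 + 3.15 + 0.13 = 4.575.
Because AUC varies inversely with clearance, the combined effect is 1 / 4.575 = 0.22.

0.22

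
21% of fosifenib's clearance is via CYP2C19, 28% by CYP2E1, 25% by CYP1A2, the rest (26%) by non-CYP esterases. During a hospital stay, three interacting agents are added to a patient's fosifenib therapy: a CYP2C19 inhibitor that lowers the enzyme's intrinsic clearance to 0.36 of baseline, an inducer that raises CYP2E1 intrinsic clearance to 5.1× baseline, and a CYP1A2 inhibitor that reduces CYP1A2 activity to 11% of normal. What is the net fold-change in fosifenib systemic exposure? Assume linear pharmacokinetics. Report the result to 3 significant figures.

The CYP2C19 pathway (21% of clearance) drops to 0.36× activity: 0.21 × 0.36 = 0.0756.
The CYP2E1 pathway (28% of clearance) rises to 5.1× activity: 0.28 × 5.1 = 1.428.
The CYP1A2 pathway (25% of clearance) drops to 0.11× activity: 0.25 × 0.11 = 0.0275.
The remaining 26% of clearance is unaffected.
New clearance relative to baseline: 0.0756 + 1.428 + 0.0275 + 0.26 = 1.7911.
Net systemic exposure ratio = 1 / 1.7911 = 0.558.

0.558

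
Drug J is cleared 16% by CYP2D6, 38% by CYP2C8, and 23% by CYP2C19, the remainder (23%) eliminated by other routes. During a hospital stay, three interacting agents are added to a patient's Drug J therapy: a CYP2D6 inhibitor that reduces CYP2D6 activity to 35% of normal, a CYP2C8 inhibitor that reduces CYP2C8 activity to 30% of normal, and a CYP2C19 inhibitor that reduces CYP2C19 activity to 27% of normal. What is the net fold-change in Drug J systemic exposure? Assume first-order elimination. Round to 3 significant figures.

2.16

The CYP2D6 pathway (16% of clearance) is reduced to 0.35× activity: 0.16 × 0.35 = 0.056.
The CYP2C8 pathway (38% of clearance) drops to 0.3× activity: 0.38 × 0.3 = 0.114.
The CYP2C19 pathway (23% of clearance) falls to 0.27× activity: 0.23 × 0.27 = 0.0621.
Non-CYP routes (23%) are unchanged.
New clearance relative to baseline: 0.056 + 0.114 + 0.0621 + 0.23 = 0.4621.
Net systemic exposure ratio = 1 / 0.4621 = 2.16.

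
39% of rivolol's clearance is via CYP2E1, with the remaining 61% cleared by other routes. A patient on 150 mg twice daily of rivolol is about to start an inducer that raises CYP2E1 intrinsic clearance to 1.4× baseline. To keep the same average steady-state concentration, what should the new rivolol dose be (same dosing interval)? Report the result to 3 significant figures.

173 mg

The CYP2E1 pathway (39% of clearance) increases to 1.4× activity: 0.39 × 1.4 = 0.546.
The remaining 61% of clearance is unaffected.
CL_new/CL_old = 0.546 + 0.61 = 1.156.
To maintain the same steady-state level, dose must scale with clearance: new dose = 150 × 1.156 = 173 mg.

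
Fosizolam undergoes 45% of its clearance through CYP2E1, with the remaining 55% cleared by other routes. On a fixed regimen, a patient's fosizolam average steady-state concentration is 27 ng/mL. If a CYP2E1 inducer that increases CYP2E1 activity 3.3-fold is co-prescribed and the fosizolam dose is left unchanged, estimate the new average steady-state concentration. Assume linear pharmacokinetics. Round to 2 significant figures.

The CYP2E1 pathway (45% of clearance) increases to 3.3× activity: 0.45 × 3.3 = 1.485.
The remaining 55% of clearance is unaffected.
CL_new/CL_old = 1.485 + 0.55 = 2.035.
New average steady-state concentration = baseline ÷ relative clearance = 27 / 2.035 = 13 ng/mL.

13 ng/mL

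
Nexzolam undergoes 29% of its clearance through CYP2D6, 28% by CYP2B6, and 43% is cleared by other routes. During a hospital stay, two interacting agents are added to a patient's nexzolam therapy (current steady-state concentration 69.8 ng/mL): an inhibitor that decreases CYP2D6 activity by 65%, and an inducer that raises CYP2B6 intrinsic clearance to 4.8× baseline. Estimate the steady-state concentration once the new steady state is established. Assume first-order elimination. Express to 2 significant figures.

37 ng/mL

The CYP2D6 pathway (29% of clearance) is reduced to 0.35× activity: 0.29 × 0.35 = 0.1015.
The CYP2B6 pathway (28% of clearance) rises to 4.8× activity: 0.28 × 4.8 = 1.344.
The remaining 43% of clearance is unaffected.
CL_new/CL_old = 0.1015 + 1.344 + 0.43 = 1.8755.
Steady-state concentration ∝ 1/CL: new value = 69.8 / 1.8755 = 37 ng/mL.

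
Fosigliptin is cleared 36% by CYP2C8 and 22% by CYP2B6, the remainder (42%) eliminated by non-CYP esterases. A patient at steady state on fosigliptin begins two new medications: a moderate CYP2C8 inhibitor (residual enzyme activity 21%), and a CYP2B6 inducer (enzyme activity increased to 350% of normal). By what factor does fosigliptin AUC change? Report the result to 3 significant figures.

The CYP2C8 pathway (36% of clearance) falls to 0.21× activity: 0.36 × 0.21 = 0.0756.
The CYP2B6 pathway (22% of clearance) is boosted to 3.5× activity: 0.22 × 3.5 = 0.77.
Non-CYP routes (42%) are unchanged.
Relative clearance = 0.0756 + 0.77 + 0.42 = 1.2656.
Net AUC ratio = 1 / 1.2656 = 0.790.

0.790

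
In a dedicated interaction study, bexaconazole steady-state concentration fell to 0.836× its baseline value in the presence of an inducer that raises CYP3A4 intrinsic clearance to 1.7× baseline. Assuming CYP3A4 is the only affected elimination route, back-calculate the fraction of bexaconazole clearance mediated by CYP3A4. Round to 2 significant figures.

Let x = fm,CYP3A4. Because steady-state concentration ∝ 1/CL, relative clearance rose to 1/0.836 = 1.196.
Setting x·1.7 + (1 − x) = 1.196 and solving: x = (1.196 − 1)/(1.7 − 1) = 0.28.

0.28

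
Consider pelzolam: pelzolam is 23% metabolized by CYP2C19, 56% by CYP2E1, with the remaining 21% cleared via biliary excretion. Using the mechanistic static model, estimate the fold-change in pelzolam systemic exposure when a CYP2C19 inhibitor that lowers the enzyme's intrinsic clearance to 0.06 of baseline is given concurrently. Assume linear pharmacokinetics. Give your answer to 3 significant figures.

The CYP2C19 pathway (23% of clearance) is reduced to 0.06× activity: 0.23 × 0.06 = 0.0138.
CYP2E1 (56%) and the residual 21% are unaffected.
Relative clearance = 0.0138 + 0.56 + 0.21 = 0.7838.
Since systemic exposure ∝ 1/CL, the ratio is 1 / 0.7838 = 1.28.

1.28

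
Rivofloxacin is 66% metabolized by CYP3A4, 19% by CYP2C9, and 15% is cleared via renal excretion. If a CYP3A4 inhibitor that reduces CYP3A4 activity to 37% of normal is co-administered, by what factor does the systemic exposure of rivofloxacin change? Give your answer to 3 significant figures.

1.71

The CYP3A4 pathway (66% of clearance) falls to 0.37× activity: 0.66 × 0.37 = 0.2442.
CYP2C9 (19%) and the residual 15% are unaffected.
CL_new/CL_old = 0.2442 + 0.19 + 0.15 = 0.5842.
Since systemic exposure ∝ 1/CL, the ratio is 1 / 0.5842 = 1.71.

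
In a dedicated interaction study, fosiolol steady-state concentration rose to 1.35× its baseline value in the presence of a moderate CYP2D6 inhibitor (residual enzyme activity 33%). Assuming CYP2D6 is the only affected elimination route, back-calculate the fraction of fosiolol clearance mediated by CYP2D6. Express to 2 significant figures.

0.39

Call the CYP2D6 fraction fm. After the interaction, CL_new/CL_old = fm × 0.33 + (1 − fm).
Steady-state concentration ratio = 1 / (new CL fraction), so new CL fraction = 1 / 1.35 = 0.7407.
fm × 0.33 + 1 − fm = 0.7407  ⇒  fm × (0.33 − 1) = −0.2593  ⇒  fm = 0.39.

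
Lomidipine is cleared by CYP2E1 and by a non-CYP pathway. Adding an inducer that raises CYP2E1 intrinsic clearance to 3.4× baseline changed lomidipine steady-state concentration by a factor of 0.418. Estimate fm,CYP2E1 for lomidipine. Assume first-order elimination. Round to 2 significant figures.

0.58

Let x = fm,CYP2E1. Because steady-state concentration ∝ 1/CL, relative clearance rose to 1/0.418 = 2.392.
Setting x·3.4 + (1 − x) = 2.392 and solving: x = (2.392 − 1)/(3.4 − 1) = 0.58.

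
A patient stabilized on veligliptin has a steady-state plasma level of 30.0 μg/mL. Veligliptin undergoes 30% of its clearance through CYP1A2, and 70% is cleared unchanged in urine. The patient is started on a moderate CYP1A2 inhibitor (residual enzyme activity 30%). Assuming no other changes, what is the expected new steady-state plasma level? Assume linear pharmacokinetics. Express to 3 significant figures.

38.0 μg/mL

The CYP1A2 pathway (30% of clearance) is reduced to 0.3× activity: 0.3 × 0.3 = 0.09.
The remaining 70% of clearance is unaffected.
New clearance relative to baseline: 0.09 + 0.7 = 0.79.
With dosing unchanged, steady-state plasma level scales as 1/CL: 30.0 / 0.79 = 38.0 μg/mL.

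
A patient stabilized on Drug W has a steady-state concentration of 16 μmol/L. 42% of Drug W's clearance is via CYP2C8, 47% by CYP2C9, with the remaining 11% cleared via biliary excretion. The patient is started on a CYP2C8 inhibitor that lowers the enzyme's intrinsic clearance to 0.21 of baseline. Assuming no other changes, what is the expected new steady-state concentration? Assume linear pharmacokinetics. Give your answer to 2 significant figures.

24 μmol/L

The CYP2C8 pathway (42% of clearance) drops to 0.21× activity: 0.42 × 0.21 = 0.0882.
CYP2C9 (47%) and the residual 11% are unaffected.
CL_new/CL_old = 0.0882 + 0.47 + 0.11 = 0.6682.
New steady-state concentration = baseline ÷ relative clearance = 16 / 0.6682 = 24 μmol/L.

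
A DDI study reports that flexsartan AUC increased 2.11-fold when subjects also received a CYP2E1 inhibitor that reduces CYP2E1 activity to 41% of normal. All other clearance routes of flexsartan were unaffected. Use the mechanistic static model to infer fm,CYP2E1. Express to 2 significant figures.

CL'/CL = 1 / 2.11 = 0.4739
0.41·fm + (1 − fm) = 0.4739
fm = (0.4739 − 1) / (0.41 − 1) = 0.89

0.89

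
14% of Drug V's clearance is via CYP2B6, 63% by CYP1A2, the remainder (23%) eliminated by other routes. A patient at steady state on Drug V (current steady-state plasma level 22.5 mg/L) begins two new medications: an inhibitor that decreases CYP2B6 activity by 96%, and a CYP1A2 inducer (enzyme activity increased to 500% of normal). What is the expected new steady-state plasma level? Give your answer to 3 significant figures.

6.65 mg/L

The CYP2B6 pathway (14% of clearance) is reduced to 0.04× activity: 0.14 × 0.04 = 0.0056.
The CYP1A2 pathway (63% of clearance) is boosted to 5× activity: 0.63 × 5 = 3.15.
The remaining 23% of clearance is unaffected.
CL_new/CL_old = 0.0056 + 3.15 + 0.23 = 3.3856.
Steady-state plasma level ∝ 1/CL: new value = 22.5 / 3.3856 = 6.65 mg/L.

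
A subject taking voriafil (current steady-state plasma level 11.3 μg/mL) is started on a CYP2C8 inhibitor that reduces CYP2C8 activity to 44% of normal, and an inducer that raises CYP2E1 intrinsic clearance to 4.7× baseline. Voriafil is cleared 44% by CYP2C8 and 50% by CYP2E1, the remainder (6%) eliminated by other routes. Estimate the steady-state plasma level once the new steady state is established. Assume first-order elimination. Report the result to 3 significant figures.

4.34 μg/mL

The CYP2C8 pathway (44% of clearance) is reduced to 0.44× activity: 0.44 × 0.44 = 0.1936.
The CYP2E1 pathway (50% of clearance) rises to 4.7× activity: 0.5 × 4.7 = 2.35.
The remaining 6% of clearance is unaffected.
CL_new/CL_old = 0.1936 + 2.35 + 0.06 = 2.6036.
Steady-state plasma level ∝ 1/CL: new value = 11.3 / 2.6036 = 4.34 μg/mL.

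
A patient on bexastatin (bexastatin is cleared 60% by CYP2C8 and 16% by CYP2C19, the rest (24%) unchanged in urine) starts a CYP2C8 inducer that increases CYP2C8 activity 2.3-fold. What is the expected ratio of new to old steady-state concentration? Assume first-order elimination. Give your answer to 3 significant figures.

CYP2C8: 0.6 × 2.3 = 1.38
CYP2C19: 0.16 (unchanged)
Other: 0.24 (unchanged)
Relative clearance = 1.38 + 0.16 + 0.24 = 1.78.
Steady-state concentration is inversely proportional to clearance, so the fold-change is 1 / 1.78 = 0.562.

0.562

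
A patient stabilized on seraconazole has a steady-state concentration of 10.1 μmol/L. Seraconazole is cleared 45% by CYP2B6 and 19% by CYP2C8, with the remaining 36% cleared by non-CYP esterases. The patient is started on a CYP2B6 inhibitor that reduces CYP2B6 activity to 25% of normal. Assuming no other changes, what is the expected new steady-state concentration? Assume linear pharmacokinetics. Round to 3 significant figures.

CYP2B6: 0.45 × 0.25 = 0.1125
CYP2C8: 0.19 (unchanged)
Other: 0.36 (unchanged)
CL_new/CL_old = 0.1125 + 0.19 + 0.36 = 0.6625.
Steady-state concentration ∝ 1/CL, so new value = 10.1 / 0.6625 = 15.2 μmol/L.

15.2 μmol/L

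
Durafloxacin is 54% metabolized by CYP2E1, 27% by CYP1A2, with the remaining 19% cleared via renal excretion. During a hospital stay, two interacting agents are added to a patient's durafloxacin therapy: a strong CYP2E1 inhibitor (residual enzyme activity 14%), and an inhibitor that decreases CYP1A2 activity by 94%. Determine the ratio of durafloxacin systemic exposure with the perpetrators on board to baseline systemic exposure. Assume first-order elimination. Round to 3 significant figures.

The CYP2E1 pathway (54% of clearance) is reduced to 0.14× activity: 0.54 × 0.14 = 0.0756.
The CYP1A2 pathway (27% of clearance) falls to 0.06× activity: 0.27 × 0.06 = 0.0162.
Non-CYP routes (19%) are unchanged.
New clearance relative to baseline: 0.0756 + 0.0162 + 0.19 = 0.2818.
Because systemic exposure varies inversely with clearance, the combined effect is 1 / 0.2818 = 3.55.

3.55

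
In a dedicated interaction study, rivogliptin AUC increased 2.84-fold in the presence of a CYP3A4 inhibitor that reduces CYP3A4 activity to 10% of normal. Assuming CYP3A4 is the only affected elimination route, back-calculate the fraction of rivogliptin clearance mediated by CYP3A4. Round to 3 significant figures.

Write x for the fraction cleared via CYP3A4. The observed AUC change means clearance fell to 1/2.84 = 0.3521 of baseline.
Setting x·0.1 + (1 − x) = 0.3521 and solving: x = (0.3521 − 1)/(0.1 − 1) = 0.720.

0.720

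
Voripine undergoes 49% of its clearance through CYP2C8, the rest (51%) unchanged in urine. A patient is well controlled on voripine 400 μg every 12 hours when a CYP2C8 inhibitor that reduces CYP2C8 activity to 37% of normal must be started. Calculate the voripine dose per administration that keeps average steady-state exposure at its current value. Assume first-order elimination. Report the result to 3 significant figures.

The CYP2C8 pathway (49% of clearance) drops to 0.37× activity: 0.49 × 0.37 = 0.1813.
The remaining 51% of clearance is unaffected.
New clearance relative to baseline: 0.1813 + 0.51 = 0.6913.
Exposure is unchanged when dose changes in proportion to clearance. New dose = 400 μg × 0.6913 = 277 μg.

277 μg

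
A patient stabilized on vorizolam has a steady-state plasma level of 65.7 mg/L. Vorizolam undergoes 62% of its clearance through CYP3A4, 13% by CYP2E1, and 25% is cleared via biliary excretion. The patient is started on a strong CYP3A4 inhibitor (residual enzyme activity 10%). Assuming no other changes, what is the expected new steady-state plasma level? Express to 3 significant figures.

CYP3A4: 0.62 × 0.1 = 0.062
CYP2E1: 0.13 (unchanged)
Other: 0.25 (unchanged)
CL_new/CL_old = 0.062 + 0.13 + 0.25 = 0.442.
New steady-state plasma level = baseline ÷ relative clearance = 65.7 / 0.442 = 149 mg/L.

149 mg/L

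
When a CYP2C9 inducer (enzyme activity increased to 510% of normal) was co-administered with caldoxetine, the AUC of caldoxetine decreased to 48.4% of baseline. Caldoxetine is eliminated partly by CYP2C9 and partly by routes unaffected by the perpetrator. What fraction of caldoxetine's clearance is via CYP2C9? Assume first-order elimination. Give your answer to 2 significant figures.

0.26

CL'/CL = 1 / 0.484 = 2.066
5.1·fm + (1 − fm) = 2.066
fm = (2.066 − 1) / (5.1 − 1) = 0.26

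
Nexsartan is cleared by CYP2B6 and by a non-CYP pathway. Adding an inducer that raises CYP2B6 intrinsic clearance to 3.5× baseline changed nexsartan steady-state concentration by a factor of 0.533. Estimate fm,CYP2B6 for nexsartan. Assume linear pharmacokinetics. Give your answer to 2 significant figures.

Let x = fm,CYP2B6. Because steady-state concentration ∝ 1/CL, relative clearance rose to 1/0.533 = 1.876.
Setting x·3.5 + (1 − x) = 1.876 and solving: x = (1.876 − 1)/(3.5 − 1) = 0.35.

0.35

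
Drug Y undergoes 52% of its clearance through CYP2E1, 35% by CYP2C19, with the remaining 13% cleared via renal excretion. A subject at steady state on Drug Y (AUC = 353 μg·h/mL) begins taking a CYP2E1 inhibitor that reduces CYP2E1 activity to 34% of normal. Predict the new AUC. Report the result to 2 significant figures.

The CYP2E1 pathway (52% of clearance) drops to 0.34× activity: 0.52 × 0.34 = 0.1768.
CYP2C19 (35%) and the residual 13% are unaffected.
Relative clearance = 0.1768 + 0.35 + 0.13 = 0.6568.
With dosing unchanged, AUC scales as 1/CL: 353 / 0.6568 = 5.4 × 10² μg·h/mL.

5.4 × 10² μg·h/mL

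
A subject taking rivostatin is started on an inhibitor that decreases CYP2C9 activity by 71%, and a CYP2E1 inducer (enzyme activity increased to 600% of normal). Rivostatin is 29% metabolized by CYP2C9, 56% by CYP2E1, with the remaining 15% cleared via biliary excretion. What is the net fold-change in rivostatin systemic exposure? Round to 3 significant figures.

The CYP2C9 pathway (29% of clearance) is reduced to 0.29× activity: 0.29 × 0.29 = 0.0841.
The CYP2E1 pathway (56% of clearance) is boosted to 6× activity: 0.56 × 6 = 3.36.
The remaining 15% of clearance is unaffected.
New clearance relative to baseline: 0.0841 + 3.36 + 0.15 = 3.5941.
Systemic exposure ∝ 1/CL: fold-change = 1 / 3.5941 = 0.278.

0.278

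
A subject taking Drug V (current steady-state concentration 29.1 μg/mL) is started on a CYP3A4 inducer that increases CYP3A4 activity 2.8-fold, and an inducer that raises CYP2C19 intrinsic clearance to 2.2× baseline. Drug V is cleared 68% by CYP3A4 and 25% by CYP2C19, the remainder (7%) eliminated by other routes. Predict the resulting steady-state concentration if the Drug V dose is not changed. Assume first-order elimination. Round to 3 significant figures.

The CYP3A4 pathway (68% of clearance) is boosted to 2.8× activity: 0.68 × 2.8 = 1.904.
The CYP2C19 pathway (25% of clearance) rises to 2.2× activity: 0.25 × 2.2 = 0.55.
Non-CYP routes (7%) are unchanged.
New clearance relative to baseline: 1.904 + 0.55 + 0.07 = 2.524.
New steady-state concentration = 29.1 / 2.524 = 11.5 μg/mL (concentration scales inversely with clearance).

11.5 μg/mL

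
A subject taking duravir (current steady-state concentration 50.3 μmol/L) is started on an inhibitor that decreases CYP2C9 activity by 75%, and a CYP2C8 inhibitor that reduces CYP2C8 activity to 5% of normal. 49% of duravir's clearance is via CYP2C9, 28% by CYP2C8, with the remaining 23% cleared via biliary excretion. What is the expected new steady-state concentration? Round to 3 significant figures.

137 μmol/L

The CYP2C9 pathway (49% of clearance) drops to 0.25× activity: 0.49 × 0.25 = 0.1225.
The CYP2C8 pathway (28% of clearance) falls to 0.05× activity: 0.28 × 0.05 = 0.014.
The remaining 23% of clearance is unaffected.
CL_new/CL_old = 0.1225 + 0.014 + 0.23 = 0.3665.
Dividing the baseline by the relative clearance: 50.3 / 0.3665 = 137 μmol/L.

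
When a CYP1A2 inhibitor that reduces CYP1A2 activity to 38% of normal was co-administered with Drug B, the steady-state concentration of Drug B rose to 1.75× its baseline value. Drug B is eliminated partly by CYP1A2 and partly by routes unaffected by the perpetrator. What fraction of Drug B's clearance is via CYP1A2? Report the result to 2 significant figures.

Let x = fm,CYP1A2. Because steady-state concentration ∝ 1/CL, relative clearance fell to 1/1.75 = 0.5714.
Only the CYP1A2 route changed, so 0.5714 = x·0.38 + (1 − x), giving x = 0.69.

0.69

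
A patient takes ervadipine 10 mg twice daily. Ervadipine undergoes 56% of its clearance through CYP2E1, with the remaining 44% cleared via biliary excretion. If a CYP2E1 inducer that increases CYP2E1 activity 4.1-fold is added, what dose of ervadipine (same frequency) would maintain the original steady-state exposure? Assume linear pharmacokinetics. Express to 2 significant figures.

The CYP2E1 pathway (56% of clearance) is boosted to 4.1× activity: 0.56 × 4.1 = 2.296.
Non-CYP routes (44%) are unchanged.
New clearance relative to baseline: 2.296 + 0.44 = 2.736.
Exposure is unchanged when dose changes in proportion to clearance. New dose = 10 mg × 2.736 = 27 mg.

27 mg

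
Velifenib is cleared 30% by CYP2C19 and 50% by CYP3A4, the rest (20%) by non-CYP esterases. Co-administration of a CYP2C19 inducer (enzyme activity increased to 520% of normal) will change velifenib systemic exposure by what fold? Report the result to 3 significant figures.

0.442

The CYP2C19 pathway (30% of clearance) rises to 5.2× activity: 0.3 × 5.2 = 1.56.
CYP3A4 (50%) and the residual 20% are unaffected.
Relative clearance = 1.56 + 0.5 + 0.2 = 2.26.
Systemic exposure is inversely proportional to clearance, so the fold-change is 1 / 2.26 = 0.442.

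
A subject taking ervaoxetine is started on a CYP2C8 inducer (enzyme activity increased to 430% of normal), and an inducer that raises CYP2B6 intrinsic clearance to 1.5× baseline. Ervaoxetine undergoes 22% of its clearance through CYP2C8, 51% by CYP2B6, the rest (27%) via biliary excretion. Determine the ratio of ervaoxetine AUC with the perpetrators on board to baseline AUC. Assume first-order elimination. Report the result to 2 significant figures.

0.50

The CYP2C8 pathway (22% of clearance) increases to 4.3× activity: 0.22 × 4.3 = 0.946.
The CYP2B6 pathway (51% of clearance) rises to 1.5× activity: 0.51 × 1.5 = 0.765.
Non-CYP routes (27%) are unchanged.
New clearance relative to baseline: 0.946 + 0.765 + 0.27 = 1.981.
Net AUC ratio = 1 / 1.981 = 0.50.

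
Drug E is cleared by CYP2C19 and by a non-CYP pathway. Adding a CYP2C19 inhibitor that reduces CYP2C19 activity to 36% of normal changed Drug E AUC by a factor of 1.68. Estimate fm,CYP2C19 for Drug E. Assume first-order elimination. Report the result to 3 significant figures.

0.632

Write x for the fraction cleared via CYP2C19. The observed AUC change means clearance fell to 1/1.68 = 0.5952 of baseline.
Only the CYP2C19 route changed, so 0.5952 = x·0.36 + (1 − x), giving x = 0.632.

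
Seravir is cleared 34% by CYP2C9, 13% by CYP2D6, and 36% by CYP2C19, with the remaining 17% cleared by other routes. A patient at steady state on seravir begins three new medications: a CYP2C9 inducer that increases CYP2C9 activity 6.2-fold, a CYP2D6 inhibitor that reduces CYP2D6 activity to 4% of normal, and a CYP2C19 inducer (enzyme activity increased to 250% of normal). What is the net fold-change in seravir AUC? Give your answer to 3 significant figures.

CYP2C9: 0.34 × 6.2 = 2.108
CYP2D6: 0.13 × 0.04 = 0.0052
CYP2C19: 0.36 × 2.5 = 0.9
Other: 0.17 (unchanged)
CL_new/CL_old = 2.108 + 0.0052 + 0.9 + 0.17 = 3.1832.
Net AUC ratio = 1 / 3.1832 = 0.314.

0.314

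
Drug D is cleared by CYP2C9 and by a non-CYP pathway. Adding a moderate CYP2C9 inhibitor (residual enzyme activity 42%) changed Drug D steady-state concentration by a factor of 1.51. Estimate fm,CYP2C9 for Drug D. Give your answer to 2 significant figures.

0.58

Let x = fm,CYP2C9. Because steady-state concentration ∝ 1/CL, relative clearance fell to 1/1.51 = 0.6623.
Setting x·0.42 + (1 − x) = 0.6623 and solving: x = (0.6623 − 1)/(0.42 − 1) = 0.58.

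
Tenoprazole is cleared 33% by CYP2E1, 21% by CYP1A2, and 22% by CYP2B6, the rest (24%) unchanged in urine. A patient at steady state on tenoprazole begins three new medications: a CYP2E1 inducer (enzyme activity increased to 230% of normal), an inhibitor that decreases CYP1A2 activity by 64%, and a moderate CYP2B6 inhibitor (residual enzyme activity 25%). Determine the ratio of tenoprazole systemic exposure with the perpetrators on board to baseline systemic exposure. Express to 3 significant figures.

0.885

The CYP2E1 pathway (33% of clearance) increases to 2.3× activity: 0.33 × 2.3 = 0.759.
The CYP1A2 pathway (21% of clearance) drops to 0.36× activity: 0.21 × 0.36 = 0.0756.
The CYP2B6 pathway (22% of clearance) falls to 0.25× activity: 0.22 × 0.25 = 0.055.
Non-CYP routes (24%) are unchanged.
New clearance relative to baseline: 0.759 + 0.0756 + 0.055 + 0.24 = 1.1296.
Net systemic exposure ratio = 1 / 1.1296 = 0.885.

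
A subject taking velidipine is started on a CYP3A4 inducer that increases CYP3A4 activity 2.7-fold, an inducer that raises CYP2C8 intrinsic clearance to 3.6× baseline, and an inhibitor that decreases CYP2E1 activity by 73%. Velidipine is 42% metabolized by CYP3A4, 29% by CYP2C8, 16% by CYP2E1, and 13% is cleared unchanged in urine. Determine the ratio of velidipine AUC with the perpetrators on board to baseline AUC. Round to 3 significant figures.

0.425

CYP3A4: 0.42 × 2.7 = 1.134
CYP2C8: 0.29 × 3.6 = 1.044
CYP2E1: 0.16 × 0.27 = 0.0432
Other: 0.13 (unchanged)
New clearance relative to baseline: 1.134 + 1.044 + 0.0432 + 0.13 = 2.3512.
AUC ∝ 1/CL: fold-change = 1 / 2.3512 = 0.425.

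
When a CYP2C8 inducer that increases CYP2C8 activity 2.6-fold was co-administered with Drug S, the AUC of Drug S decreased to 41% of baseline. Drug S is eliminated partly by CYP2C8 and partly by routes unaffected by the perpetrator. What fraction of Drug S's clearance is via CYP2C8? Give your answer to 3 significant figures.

0.899

CL'/CL = 1 / 0.410 = 2.439
2.6·fm + (1 − fm) = 2.439
fm = (2.439 − 1) / (2.6 − 1) = 0.899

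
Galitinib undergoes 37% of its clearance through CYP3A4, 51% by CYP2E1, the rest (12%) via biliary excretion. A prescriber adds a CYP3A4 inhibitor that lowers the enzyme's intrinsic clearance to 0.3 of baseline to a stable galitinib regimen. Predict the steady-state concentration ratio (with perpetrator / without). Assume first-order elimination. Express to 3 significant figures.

CYP3A4: 0.37 × 0.3 = 0.111
CYP2E1: 0.51 (unchanged)
Other: 0.12 (unchanged)
Relative clearance = 0.111 + 0.51 + 0.12 = 0.741.
Steady-state concentration ratio = CL_old/CL_new = 1 / 0.741 = 1.35.

1.35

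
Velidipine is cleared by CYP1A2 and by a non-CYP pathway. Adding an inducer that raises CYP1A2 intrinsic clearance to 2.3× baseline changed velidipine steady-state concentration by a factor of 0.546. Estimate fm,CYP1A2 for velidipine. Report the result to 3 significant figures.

0.640

CL'/CL = 1 / 0.546 = 1.832
2.3·fm + (1 − fm) = 1.832
fm = (1.832 − 1) / (2.3 − 1) = 0.640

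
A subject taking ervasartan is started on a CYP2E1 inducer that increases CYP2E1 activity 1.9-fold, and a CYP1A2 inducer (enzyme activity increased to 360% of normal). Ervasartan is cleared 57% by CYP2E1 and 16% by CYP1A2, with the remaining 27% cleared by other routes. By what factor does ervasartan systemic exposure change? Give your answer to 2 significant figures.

The CYP2E1 pathway (57% of clearance) is boosted to 1.9× activity: 0.57 × 1.9 = 1.083.
The CYP1A2 pathway (16% of clearance) is boosted to 3.6× activity: 0.16 × 3.6 = 0.576.
The remaining 27% of clearance is unaffected.
Relative clearance = 1.083 + 0.576 + 0.27 = 1.929.
Net systemic exposure ratio = 1 / 1.929 = 0.52.

0.52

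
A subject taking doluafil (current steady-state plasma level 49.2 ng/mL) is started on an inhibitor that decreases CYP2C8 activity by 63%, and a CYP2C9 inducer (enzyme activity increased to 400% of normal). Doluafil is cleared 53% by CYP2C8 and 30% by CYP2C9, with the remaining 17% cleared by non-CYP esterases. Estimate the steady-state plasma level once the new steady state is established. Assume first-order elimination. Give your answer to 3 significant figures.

31.4 ng/mL

The CYP2C8 pathway (53% of clearance) falls to 0.37× activity: 0.53 × 0.37 = 0.1961.
The CYP2C9 pathway (30% of clearance) rises to 4× activity: 0.3 × 4 = 1.2.
Non-CYP routes (17%) are unchanged.
Relative clearance = 0.1961 + 1.2 + 0.17 = 1.5661.
Steady-state plasma level ∝ 1/CL: new value = 49.2 / 1.5661 = 31.4 ng/mL.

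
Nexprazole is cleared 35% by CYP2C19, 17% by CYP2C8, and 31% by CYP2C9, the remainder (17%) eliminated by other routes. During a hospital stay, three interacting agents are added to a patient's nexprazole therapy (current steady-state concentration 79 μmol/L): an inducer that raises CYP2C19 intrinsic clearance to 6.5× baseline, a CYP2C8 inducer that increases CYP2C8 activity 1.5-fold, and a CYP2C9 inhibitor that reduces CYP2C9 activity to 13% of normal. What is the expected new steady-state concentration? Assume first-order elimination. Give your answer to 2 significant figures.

CYP2C19: 0.35 × 6.5 = 2.275
CYP2C8: 0.17 × 1.5 = 0.255
CYP2C9: 0.31 × 0.13 = 0.0403
Other: 0.17 (unchanged)
Relative clearance = 2.275 + 0.255 + 0.0403 + 0.17 = 2.7403.
Steady-state concentration ∝ 1/CL: new value = 79 / 2.7403 = 29 μmol/L.

29 μmol/L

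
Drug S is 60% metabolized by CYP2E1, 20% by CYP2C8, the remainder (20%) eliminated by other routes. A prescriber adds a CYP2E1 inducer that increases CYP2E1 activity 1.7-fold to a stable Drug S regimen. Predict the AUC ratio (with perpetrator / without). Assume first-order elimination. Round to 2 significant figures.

0.70

The CYP2E1 pathway (60% of clearance) is boosted to 1.7× activity: 0.6 × 1.7 = 1.02.
CYP2C8 (20%) and the residual 20% are unaffected.
CL_new/CL_old = 1.02 + 0.2 + 0.2 = 1.42.
Since AUC ∝ 1/CL, the ratio is 1 / 1.42 = 0.70.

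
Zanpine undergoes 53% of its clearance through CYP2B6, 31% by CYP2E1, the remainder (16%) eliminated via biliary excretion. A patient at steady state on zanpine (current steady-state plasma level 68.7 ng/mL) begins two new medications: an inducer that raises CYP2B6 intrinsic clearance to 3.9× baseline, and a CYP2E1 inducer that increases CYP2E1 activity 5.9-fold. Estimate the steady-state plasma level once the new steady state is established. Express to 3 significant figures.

The CYP2B6 pathway (53% of clearance) increases to 3.9× activity: 0.53 × 3.9 = 2.067.
The CYP2E1 pathway (31% of clearance) increases to 5.9× activity: 0.31 × 5.9 = 1.829.
The remaining 16% of clearance is unaffected.
Relative clearance = 2.067 + 1.829 + 0.16 = 4.056.
Dividing the baseline by the relative clearance: 68.7 / 4.056 = 16.9 ng/mL.

16.9 ng/mL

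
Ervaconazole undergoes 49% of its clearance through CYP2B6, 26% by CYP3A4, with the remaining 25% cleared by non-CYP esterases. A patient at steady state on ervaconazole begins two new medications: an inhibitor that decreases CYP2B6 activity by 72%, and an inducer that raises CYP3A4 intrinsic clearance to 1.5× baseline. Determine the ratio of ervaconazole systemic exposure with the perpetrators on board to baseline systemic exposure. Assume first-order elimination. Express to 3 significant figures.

1.29

The CYP2B6 pathway (49% of clearance) falls to 0.28× activity: 0.49 × 0.28 = 0.1372.
The CYP3A4 pathway (26% of clearance) rises to 1.5× activity: 0.26 × 1.5 = 0.39.
Non-CYP routes (25%) are unchanged.
CL_new/CL_old = 0.1372 + 0.39 + 0.25 = 0.7772.
Systemic exposure ∝ 1/CL: fold-change = 1 / 0.7772 = 1.29.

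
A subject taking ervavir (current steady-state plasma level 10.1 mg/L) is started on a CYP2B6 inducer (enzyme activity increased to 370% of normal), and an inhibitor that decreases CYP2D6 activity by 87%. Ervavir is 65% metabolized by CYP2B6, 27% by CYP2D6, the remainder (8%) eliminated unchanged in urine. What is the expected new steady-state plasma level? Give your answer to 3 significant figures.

4.01 mg/L

The CYP2B6 pathway (65% of clearance) is boosted to 3.7× activity: 0.65 × 3.7 = 2.405.
The CYP2D6 pathway (27% of clearance) is reduced to 0.13× activity: 0.27 × 0.13 = 0.0351.
Non-CYP routes (8%) are unchanged.
Relative clearance = 2.405 + 0.0351 + 0.08 = 2.5201.
Dividing the baseline by the relative clearance: 10.1 / 2.5201 = 4.01 mg/L.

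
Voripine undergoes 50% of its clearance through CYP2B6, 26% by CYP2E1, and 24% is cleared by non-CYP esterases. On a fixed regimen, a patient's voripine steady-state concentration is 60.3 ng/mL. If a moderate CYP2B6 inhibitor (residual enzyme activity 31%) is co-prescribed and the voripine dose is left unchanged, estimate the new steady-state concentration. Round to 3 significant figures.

The CYP2B6 pathway (50% of clearance) is reduced to 0.31× activity: 0.5 × 0.31 = 0.155.
CYP2E1 (26%) and the residual 24% are unaffected.
New clearance relative to baseline: 0.155 + 0.26 + 0.24 = 0.655.
With dosing unchanged, steady-state concentration scales as 1/CL: 60.3 / 0.655 = 92.1 ng/mL.

92.1 ng/mL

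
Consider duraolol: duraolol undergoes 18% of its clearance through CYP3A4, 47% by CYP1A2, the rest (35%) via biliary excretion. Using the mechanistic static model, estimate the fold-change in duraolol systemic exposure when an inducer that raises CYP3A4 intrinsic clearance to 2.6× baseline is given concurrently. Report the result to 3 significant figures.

0.776

The CYP3A4 pathway (18% of clearance) is boosted to 2.6× activity: 0.18 × 2.6 = 0.468.
CYP1A2 (47%) and the residual 35% are unaffected.
Relative clearance = 0.468 + 0.47 + 0.35 = 1.288.
Systemic exposure is inversely proportional to clearance, so the fold-change is 1 / 1.288 = 0.776.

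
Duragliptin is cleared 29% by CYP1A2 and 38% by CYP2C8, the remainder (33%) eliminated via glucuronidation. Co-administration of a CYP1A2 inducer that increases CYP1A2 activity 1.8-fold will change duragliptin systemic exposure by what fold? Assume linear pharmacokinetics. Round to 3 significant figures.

The CYP1A2 pathway (29% of clearance) is boosted to 1.8× activity: 0.29 × 1.8 = 0.522.
CYP2C8 (38%) and the residual 33% are unaffected.
New clearance relative to baseline: 0.522 + 0.38 + 0.33 = 1.232.
Systemic exposure ratio = CL_old/CL_new = 1 / 1.232 = 0.812.

0.812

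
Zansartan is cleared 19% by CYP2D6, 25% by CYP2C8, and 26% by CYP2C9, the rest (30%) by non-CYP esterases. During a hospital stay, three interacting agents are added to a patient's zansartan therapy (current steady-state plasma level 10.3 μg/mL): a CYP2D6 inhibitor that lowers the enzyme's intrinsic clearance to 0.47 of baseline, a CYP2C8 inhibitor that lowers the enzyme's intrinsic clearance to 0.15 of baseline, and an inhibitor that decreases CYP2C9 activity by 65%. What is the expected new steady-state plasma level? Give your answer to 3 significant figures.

19.9 μg/mL

The CYP2D6 pathway (19% of clearance) is reduced to 0.47× activity: 0.19 × 0.47 = 0.0893.
The CYP2C8 pathway (25% of clearance) is reduced to 0.15× activity: 0.25 × 0.15 = 0.0375.
The CYP2C9 pathway (26% of clearance) drops to 0.35× activity: 0.26 × 0.35 = 0.091.
Non-CYP routes (30%) are unchanged.
Relative clearance = 0.0893 + 0.0375 + 0.091 + 0.3 = 0.5178.
Dividing the baseline by the relative clearance: 10.3 / 0.5178 = 19.9 μg/mL.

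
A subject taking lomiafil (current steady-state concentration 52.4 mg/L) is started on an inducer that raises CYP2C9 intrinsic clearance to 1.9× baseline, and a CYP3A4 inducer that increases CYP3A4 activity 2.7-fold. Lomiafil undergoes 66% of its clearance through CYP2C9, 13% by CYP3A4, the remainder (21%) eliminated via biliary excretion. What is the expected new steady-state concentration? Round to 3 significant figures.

28.9 mg/L

The CYP2C9 pathway (66% of clearance) rises to 1.9× activity: 0.66 × 1.9 = 1.254.
The CYP3A4 pathway (13% of clearance) increases to 2.7× activity: 0.13 × 2.7 = 0.351.
Non-CYP routes (21%) are unchanged.
CL_new/CL_old = 1.254 + 0.351 + 0.21 = 1.815.
Dividing the baseline by the relative clearance: 52.4 / 1.815 = 28.9 mg/L.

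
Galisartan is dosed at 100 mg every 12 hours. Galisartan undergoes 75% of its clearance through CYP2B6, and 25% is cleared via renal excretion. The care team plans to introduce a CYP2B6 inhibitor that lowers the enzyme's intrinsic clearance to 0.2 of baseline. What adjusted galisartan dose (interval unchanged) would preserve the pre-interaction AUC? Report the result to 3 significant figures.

40.0 mg

The CYP2B6 pathway (75% of clearance) falls to 0.2× activity: 0.75 × 0.2 = 0.15.
Non-CYP routes (25%) are unchanged.
CL_new/CL_old = 0.15 + 0.25 = 0.4.
Exposure is unchanged when dose changes in proportion to clearance. New dose = 100 mg × 0.4 = 40.0 mg.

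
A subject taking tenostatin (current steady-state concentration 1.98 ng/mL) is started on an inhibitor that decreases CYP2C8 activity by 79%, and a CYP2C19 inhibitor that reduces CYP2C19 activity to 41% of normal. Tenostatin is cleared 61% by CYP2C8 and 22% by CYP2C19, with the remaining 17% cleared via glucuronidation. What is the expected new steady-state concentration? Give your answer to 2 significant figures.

5.1 ng/mL

CYP2C8: 0.61 × 0.21 = 0.1281
CYP2C19: 0.22 × 0.41 = 0.0902
Other: 0.17 (unchanged)
Relative clearance = 0.1281 + 0.0902 + 0.17 = 0.3883.
New steady-state concentration = 1.98 / 0.3883 = 5.1 ng/mL (concentration scales inversely with clearance).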